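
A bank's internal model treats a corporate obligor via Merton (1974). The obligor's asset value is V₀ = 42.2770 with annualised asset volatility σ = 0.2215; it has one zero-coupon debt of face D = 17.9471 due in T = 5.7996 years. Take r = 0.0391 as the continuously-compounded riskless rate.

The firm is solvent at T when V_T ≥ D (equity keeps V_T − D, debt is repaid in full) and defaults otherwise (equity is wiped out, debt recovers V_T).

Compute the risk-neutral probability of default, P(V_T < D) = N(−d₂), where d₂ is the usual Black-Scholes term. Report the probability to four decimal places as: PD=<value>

d₁ = [ln(V₀/D) + (r + σ²/2)T] / (σ√T)
   = [ln(42.2770/17.9471) + (0.0391 + 0.5·0.2215²)·5.7996] / (0.2215·√5.7996)
   = [0.856815 + 0.369035] / 0.533424 = 2.298077
d₂ = d₁ − σ√T = 2.298077 − 0.533424 = 1.764652
risk-neutral PD = N(−d₂) = N(-1.764652) = 0.038811

PD=0.0388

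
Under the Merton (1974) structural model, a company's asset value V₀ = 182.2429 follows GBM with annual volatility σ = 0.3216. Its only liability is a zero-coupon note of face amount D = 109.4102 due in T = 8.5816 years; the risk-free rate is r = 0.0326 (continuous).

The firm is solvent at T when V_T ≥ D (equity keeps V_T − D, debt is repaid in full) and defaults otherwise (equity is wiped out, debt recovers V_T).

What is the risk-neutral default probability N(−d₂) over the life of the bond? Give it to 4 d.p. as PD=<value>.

d₁ = [ln(V₀/D) + (r + σ²/2)T] / (σ√T)
   = [ln(182.2429/109.4102) + (0.0326 + 0.5·0.3216²)·8.5816] / (0.3216·√8.5816)
   = [0.510236 + 0.723543] / 0.942107 = 1.309596
d₂ = d₁ − σ√T = 1.309596 − 0.942107 = 0.367489
risk-neutral PD = N(−d₂) = N(-0.367489) = 0.356627

PD=0.3566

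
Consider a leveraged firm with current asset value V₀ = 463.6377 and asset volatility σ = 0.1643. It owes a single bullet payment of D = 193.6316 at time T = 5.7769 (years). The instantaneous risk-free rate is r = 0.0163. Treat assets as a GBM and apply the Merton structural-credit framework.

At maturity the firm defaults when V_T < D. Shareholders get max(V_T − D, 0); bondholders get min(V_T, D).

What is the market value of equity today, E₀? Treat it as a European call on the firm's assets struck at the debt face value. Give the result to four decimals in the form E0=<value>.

E0=287.6670

d₁ = [ln(V₀/D) + (r + σ²/2)T] / (σ√T)
   = [ln(463.6377/193.6316) + (0.0163 + 0.5·0.1643²)·5.7769] / (0.1643·√5.7769)
   = [0.873146 + 0.172136] / 0.394898 = 2.646966
d₂ = d₁ − σ√T = 2.646966 − 0.394898 = 2.252068
N(d₁) = 0.995939,  N(d₂) = 0.987841,  e^(−rT) = 0.910134
E₀ = V₀·N(d₁) − D·e^(−rT)·N(d₂)
   = 463.6377·0.995939 − 193.6316·0.910134·0.987841 = 287.667015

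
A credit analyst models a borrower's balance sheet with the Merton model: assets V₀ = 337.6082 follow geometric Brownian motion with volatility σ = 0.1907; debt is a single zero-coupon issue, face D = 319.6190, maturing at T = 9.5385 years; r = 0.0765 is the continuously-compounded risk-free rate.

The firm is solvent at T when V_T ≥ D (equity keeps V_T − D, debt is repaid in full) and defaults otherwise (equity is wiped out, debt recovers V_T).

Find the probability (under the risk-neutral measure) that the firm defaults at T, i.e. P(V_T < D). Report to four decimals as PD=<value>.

d₁ = [ln(V₀/D) + (r + σ²/2)T] / (σ√T)
   = [ln(337.6082/319.6190) + (0.0765 + 0.5·0.1907²)·9.5385] / (0.1907·√9.5385)
   = [0.054756 + 0.903136] / 0.588967 = 1.626395
d₂ = d₁ − σ√T = 1.626395 − 0.588967 = 1.037428
risk-neutral PD = N(−d₂) = N(-1.037428) = 0.149768

PD=0.1498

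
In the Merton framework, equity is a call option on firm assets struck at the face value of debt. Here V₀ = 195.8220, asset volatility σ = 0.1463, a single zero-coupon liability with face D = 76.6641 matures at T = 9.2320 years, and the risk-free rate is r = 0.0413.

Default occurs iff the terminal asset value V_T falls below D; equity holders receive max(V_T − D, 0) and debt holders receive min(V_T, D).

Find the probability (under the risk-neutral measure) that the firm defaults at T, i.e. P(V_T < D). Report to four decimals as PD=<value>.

PD=0.0030

d₁ = [ln(V₀/D) + (r + σ²/2)T] / (σ√T)
   = [ln(195.8220/76.6641) + (0.0413 + 0.5·0.1463²)·9.2320] / (0.1463·√9.2320)
   = [0.937773 + 0.480081] / 0.444521 = 3.189622
d₂ = d₁ − σ√T = 3.189622 − 0.444521 = 2.745101
risk-neutral PD = N(−d₂) = N(-2.745101) = 0.003025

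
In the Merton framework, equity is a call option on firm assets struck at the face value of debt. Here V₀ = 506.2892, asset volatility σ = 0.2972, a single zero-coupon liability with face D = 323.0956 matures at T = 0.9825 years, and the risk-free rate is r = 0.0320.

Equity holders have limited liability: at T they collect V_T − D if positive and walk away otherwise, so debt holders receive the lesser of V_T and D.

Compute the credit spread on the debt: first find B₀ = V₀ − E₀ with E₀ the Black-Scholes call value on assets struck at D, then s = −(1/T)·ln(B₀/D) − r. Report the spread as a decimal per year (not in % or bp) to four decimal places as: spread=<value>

d₁ = [ln(V₀/D) + (r + σ²/2)T] / (σ√T)
   = [ln(506.2892/323.0956) + (0.0320 + 0.5·0.2972²)·0.9825] / (0.2972·√0.9825)
   = [0.449160 + 0.074831] / 0.294588 = 1.778724
d₂ = d₁ − σ√T = 1.778724 − 0.294588 = 1.484136
N(d₁) = 0.962358,  N(d₂) = 0.931114,  e^(−rT) = 0.969049
E₀ = V₀·N(d₁) − D·e^(−rT)·N(d₂)
   = 506.2892·0.962358 − 323.0956·0.969049·0.931114 = 195.703733
B₀ = V₀ − E₀ = 506.2892 − 195.703733 = 310.585467
spread = −(1/T)·ln(B₀/D) − r = −(1/0.9825)·ln(310.585467/323.0956) − 0.0320 = 0.00819250

spread=0.0082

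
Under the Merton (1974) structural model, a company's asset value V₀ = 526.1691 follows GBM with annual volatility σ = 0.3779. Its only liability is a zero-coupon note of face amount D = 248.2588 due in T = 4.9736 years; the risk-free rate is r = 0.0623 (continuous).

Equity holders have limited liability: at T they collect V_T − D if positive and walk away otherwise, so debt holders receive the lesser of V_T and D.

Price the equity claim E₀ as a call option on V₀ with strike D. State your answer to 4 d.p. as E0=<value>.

d₁ = [ln(V₀/D) + (r + σ²/2)T] / (σ√T)
   = [ln(526.1691/248.2588) + (0.0623 + 0.5·0.3779²)·4.9736] / (0.3779·√4.9736)
   = [0.751151 + 0.664991] / 0.842776 = 1.680330
d₂ = d₁ − σ√T = 1.680330 − 0.842776 = 0.837553
N(d₁) = 0.953553,  N(d₂) = 0.798859,  e^(−rT) = 0.733553
E₀ = V₀·N(d₁) − D·e^(−rT)·N(d₂)
   = 526.1691·0.953553 − 248.2588·0.733553·0.798859 = 356.249277

E0=356.2493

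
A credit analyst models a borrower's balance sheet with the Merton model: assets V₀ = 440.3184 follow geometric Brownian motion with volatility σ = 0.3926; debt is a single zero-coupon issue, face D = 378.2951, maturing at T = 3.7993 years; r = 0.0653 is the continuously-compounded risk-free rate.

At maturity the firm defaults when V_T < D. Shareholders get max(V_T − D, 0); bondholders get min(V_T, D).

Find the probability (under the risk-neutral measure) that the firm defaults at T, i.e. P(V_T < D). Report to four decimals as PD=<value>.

d₁ = [ln(V₀/D) + (r + σ²/2)T] / (σ√T)
   = [ln(440.3184/378.2951) + (0.0653 + 0.5·0.3926²)·3.7993] / (0.3926·√3.7993)
   = [0.151824 + 0.540896] / 0.765248 = 0.905223
d₂ = d₁ − σ√T = 0.905223 − 0.765248 = 0.139975
risk-neutral PD = N(−d₂) = N(-0.139975) = 0.444340

PD=0.4443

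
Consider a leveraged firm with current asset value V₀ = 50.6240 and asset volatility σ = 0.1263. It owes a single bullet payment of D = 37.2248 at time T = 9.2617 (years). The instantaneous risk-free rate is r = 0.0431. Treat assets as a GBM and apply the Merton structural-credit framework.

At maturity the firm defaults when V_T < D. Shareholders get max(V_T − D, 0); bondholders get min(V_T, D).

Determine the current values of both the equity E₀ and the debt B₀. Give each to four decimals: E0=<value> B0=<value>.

E0=25.8255 B0=24.7985

d₁ = [ln(V₀/D) + (r + σ²/2)T] / (σ√T)
   = [ln(50.6240/37.2248) + (0.0431 + 0.5·0.1263²)·9.2617] / (0.1263·√9.2617)
   = [0.307451 + 0.473049] / 0.384369 = 2.030598
d₂ = d₁ − σ√T = 2.030598 − 0.384369 = 1.646229
N(d₁) = 0.978852,  N(d₂) = 0.950142,  e^(−rT) = 0.670870
E₀ = V₀·N(d₁) − D·e^(−rT)·N(d₂)
   = 50.6240·0.978852 − 37.2248·0.670870·0.950142 = 25.825505
B₀ = V₀ − E₀ = 50.6240 − 25.825505 = 24.798495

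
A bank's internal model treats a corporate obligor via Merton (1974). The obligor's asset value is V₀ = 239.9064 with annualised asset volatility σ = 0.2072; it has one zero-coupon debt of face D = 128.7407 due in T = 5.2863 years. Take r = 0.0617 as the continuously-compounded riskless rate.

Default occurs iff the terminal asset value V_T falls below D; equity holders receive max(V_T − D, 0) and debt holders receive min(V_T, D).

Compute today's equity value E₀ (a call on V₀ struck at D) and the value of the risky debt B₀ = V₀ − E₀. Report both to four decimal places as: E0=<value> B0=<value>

d₁ = [ln(V₀/D) + (r + σ²/2)T] / (σ√T)
   = [ln(239.9064/128.7407) + (0.0617 + 0.5·0.2072²)·5.2863] / (0.2072·√5.2863)
   = [0.622449 + 0.439640] / 0.476393 = 2.229436
d₂ = d₁ − σ√T = 2.229436 − 0.476393 = 1.753043
N(d₁) = 0.987108,  N(d₂) = 0.960203,  e^(−rT) = 0.721686
E₀ = V₀·N(d₁) − D·e^(−rT)·N(d₂)
   = 239.9064·0.987108 − 128.7407·0.721686·0.960203 = 147.600604
B₀ = V₀ − E₀ = 239.9064 − 147.600604 = 92.305796

E0=147.6006 B0=92.3058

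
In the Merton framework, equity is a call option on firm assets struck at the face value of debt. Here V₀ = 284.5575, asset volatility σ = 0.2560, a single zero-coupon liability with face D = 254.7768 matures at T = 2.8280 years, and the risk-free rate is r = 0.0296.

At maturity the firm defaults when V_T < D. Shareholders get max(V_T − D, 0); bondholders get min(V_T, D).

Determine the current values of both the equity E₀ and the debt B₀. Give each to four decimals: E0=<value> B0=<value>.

E0=73.6773 B0=210.8802

d₁ = [ln(V₀/D) + (r + σ²/2)T] / (σ√T)
   = [ln(284.5575/254.7768) + (0.0296 + 0.5·0.2560²)·2.8280] / (0.2560·√2.8280)
   = [0.110547 + 0.176377] / 0.430506 = 0.666481
d₂ = d₁ − σ√T = 0.666481 − 0.430506 = 0.235974
N(d₁) = 0.747448,  N(d₂) = 0.593274,  e^(−rT) = 0.919699
E₀ = V₀·N(d₁) − D·e^(−rT)·N(d₂)
   = 284.5575·0.747448 − 254.7768·0.919699·0.593274 = 73.677263
B₀ = V₀ − E₀ = 284.5575 − 73.677263 = 210.880237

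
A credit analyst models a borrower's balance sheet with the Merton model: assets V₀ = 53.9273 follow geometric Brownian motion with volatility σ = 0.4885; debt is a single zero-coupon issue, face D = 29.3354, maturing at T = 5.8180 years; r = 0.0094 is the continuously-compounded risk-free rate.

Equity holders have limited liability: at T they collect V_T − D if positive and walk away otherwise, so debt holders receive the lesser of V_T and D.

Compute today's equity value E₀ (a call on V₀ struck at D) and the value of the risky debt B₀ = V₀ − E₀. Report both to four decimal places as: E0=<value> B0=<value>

d₁ = [ln(V₀/D) + (r + σ²/2)T] / (σ√T)
   = [ln(53.9273/29.3354) + (0.0094 + 0.5·0.4885²)·5.8180] / (0.4885·√5.8180)
   = [0.608842 + 0.748870] / 1.178288 = 1.152275
d₂ = d₁ − σ√T = 1.152275 − 1.178288 = -0.026012
N(d₁) = 0.875396,  N(d₂) = 0.489624,  e^(−rT) = 0.946779
E₀ = V₀·N(d₁) − D·e^(−rT)·N(d₂)
   = 53.9273·0.875396 − 29.3354·0.946779·0.489624 = 33.608863
B₀ = V₀ − E₀ = 53.9273 − 33.608863 = 20.318437

E0=33.6089 B0=20.3184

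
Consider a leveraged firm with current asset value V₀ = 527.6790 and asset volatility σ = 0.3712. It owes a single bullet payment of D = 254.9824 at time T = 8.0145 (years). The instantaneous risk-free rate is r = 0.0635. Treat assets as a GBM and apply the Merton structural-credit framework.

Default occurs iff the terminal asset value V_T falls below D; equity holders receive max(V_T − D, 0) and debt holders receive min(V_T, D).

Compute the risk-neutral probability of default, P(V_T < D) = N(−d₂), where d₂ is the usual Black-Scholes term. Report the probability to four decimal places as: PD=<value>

PD=0.2575

d₁ = [ln(V₀/D) + (r + σ²/2)T] / (σ√T)
   = [ln(527.6790/254.9824) + (0.0635 + 0.5·0.3712²)·8.0145] / (0.3712·√8.0145)
   = [0.727294 + 1.061077] / 1.050863 = 1.701812
d₂ = d₁ − σ√T = 1.701812 − 1.050863 = 0.650948
risk-neutral PD = N(−d₂) = N(-0.650948) = 0.257540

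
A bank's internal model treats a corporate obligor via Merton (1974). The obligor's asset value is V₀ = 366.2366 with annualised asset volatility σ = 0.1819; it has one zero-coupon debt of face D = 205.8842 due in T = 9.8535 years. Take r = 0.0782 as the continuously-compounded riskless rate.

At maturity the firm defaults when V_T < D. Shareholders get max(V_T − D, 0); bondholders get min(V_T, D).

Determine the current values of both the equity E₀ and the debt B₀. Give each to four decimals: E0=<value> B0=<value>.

d₁ = [ln(V₀/D) + (r + σ²/2)T] / (σ√T)
   = [ln(366.2366/205.8842) + (0.0782 + 0.5·0.1819²)·9.8535] / (0.1819·√9.8535)
   = [0.575966 + 0.933558] / 0.570989 = 2.643699
d₂ = d₁ − σ√T = 2.643699 − 0.570989 = 2.072710
N(d₁) = 0.995900,  N(d₂) = 0.980900,  e^(−rT) = 0.462761
E₀ = V₀·N(d₁) − D·e^(−rT)·N(d₂)
   = 366.2366·0.995900 − 205.8842·0.462761·0.980900 = 271.279393
B₀ = V₀ − E₀ = 366.2366 − 271.279393 = 94.957207

E0=271.2794 B0=94.9572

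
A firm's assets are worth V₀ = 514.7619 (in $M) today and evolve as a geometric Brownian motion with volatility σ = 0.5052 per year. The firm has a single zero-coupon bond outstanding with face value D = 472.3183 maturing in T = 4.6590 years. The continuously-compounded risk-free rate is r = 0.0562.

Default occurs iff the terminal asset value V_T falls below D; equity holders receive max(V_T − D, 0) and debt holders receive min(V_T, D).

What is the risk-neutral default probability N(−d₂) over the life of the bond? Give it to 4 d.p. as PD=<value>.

PD=0.5895

d₁ = [ln(V₀/D) + (r + σ²/2)T] / (σ√T)
   = [ln(514.7619/472.3183) + (0.0562 + 0.5·0.5052²)·4.6590] / (0.5052·√4.6590)
   = [0.086051 + 0.856387] / 1.090460 = 0.864258
d₂ = d₁ − σ√T = 0.864258 − 1.090460 = -0.226202
risk-neutral PD = N(−d₂) = N(0.226202) = 0.589478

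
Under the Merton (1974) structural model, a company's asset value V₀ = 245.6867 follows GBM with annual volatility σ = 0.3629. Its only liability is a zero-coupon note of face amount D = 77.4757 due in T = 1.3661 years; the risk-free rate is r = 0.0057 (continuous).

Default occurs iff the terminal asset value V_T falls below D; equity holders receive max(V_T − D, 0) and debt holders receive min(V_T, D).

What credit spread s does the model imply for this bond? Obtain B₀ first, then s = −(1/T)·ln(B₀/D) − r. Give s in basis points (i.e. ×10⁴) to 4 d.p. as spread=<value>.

d₁ = [ln(V₀/D) + (r + σ²/2)T] / (σ√T)
   = [ln(245.6867/77.4757) + (0.0057 + 0.5·0.3629²)·1.3661] / (0.3629·√1.3661)
   = [1.154093 + 0.097742] / 0.424159 = 2.951337
d₂ = d₁ − σ√T = 2.951337 − 0.424159 = 2.527179
N(d₁) = 0.998418,  N(d₂) = 0.994251,  e^(−rT) = 0.992243
E₀ = V₀·N(d₁) − D·e^(−rT)·N(d₂)
   = 245.6867·0.998418 − 77.4757·0.992243·0.994251 = 168.865229
B₀ = V₀ − E₀ = 245.6867 − 168.865229 = 76.821471
spread = −(1/T)·ln(B₀/D) − r = −(1/1.3661)·ln(76.821471/77.4757) − 0.0057 = 0.00050758
in basis points: 0.00050758 × 10⁴ = 5.0758 bp

spread=5.0758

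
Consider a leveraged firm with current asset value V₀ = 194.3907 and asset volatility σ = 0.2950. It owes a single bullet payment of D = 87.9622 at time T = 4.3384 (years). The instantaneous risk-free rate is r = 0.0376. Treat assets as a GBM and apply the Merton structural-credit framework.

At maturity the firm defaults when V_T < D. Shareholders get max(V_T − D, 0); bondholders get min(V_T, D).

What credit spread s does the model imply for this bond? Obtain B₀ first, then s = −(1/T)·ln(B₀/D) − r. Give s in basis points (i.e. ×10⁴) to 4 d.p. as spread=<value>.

d₁ = [ln(V₀/D) + (r + σ²/2)T] / (σ√T)
   = [ln(194.3907/87.9622) + (0.0376 + 0.5·0.2950²)·4.3384] / (0.2950·√4.3384)
   = [0.792963 + 0.351898] / 0.614450 = 1.863228
d₂ = d₁ − σ√T = 1.863228 − 0.614450 = 1.248778
N(d₁) = 0.968785,  N(d₂) = 0.894127,  e^(−rT) = 0.849486
E₀ = V₀·N(d₁) − D·e^(−rT)·N(d₂)
   = 194.3907·0.968785 − 87.9622·0.849486·0.894127 = 121.511247
B₀ = V₀ − E₀ = 194.3907 − 121.511247 = 72.879453
spread = −(1/T)·ln(B₀/D) − r = −(1/4.3384)·ln(72.879453/87.9622) − 0.0376 = 0.00575710
in basis points: 0.00575710 × 10⁴ = 57.5710 bp

spread=57.5710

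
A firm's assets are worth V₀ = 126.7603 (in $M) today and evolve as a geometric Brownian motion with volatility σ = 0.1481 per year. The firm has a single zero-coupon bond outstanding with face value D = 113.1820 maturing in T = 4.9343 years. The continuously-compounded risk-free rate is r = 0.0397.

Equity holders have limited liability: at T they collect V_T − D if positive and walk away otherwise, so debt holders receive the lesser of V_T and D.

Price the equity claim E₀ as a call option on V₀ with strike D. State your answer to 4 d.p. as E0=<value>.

E0=37.0189

d₁ = [ln(V₀/D) + (r + σ²/2)T] / (σ√T)
   = [ln(126.7603/113.1820) + (0.0397 + 0.5·0.1481²)·4.9343] / (0.1481·√4.9343)
   = [0.113301 + 0.250005] / 0.328979 = 1.104345
d₂ = d₁ − σ√T = 1.104345 − 0.328979 = 0.775366
N(d₁) = 0.865278,  N(d₂) = 0.780938,  e^(−rT) = 0.822101
E₀ = V₀·N(d₁) − D·e^(−rT)·N(d₂)
   = 126.7603·0.865278 − 113.1820·0.822101·0.780938 = 37.018908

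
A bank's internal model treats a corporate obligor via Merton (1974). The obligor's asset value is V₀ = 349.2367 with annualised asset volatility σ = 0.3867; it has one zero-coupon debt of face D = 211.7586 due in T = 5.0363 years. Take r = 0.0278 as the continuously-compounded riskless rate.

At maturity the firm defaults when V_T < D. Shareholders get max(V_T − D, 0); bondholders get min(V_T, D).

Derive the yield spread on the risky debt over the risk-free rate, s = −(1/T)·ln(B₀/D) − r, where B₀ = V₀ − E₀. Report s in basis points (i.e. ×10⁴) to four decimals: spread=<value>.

d₁ = [ln(V₀/D) + (r + σ²/2)T] / (σ√T)
   = [ln(349.2367/211.7586) + (0.0278 + 0.5·0.3867²)·5.0363] / (0.3867·√5.0363)
   = [0.500303 + 0.516565] / 0.867821 = 1.171750
d₂ = d₁ − σ√T = 1.171750 − 0.867821 = 0.303929
N(d₁) = 0.879351,  N(d₂) = 0.619409,  e^(−rT) = 0.869350
E₀ = V₀·N(d₁) − D·e^(−rT)·N(d₂)
   = 349.2367·0.879351 − 211.7586·0.869350·0.619409 = 193.073221
B₀ = V₀ − E₀ = 349.2367 − 193.073221 = 156.163479
spread = −(1/T)·ln(B₀/D) − r = −(1/5.0363)·ln(156.163479/211.7586) − 0.0278 = 0.03266970
in basis points: 0.03266970 × 10⁴ = 326.6970 bp

spread=326.6970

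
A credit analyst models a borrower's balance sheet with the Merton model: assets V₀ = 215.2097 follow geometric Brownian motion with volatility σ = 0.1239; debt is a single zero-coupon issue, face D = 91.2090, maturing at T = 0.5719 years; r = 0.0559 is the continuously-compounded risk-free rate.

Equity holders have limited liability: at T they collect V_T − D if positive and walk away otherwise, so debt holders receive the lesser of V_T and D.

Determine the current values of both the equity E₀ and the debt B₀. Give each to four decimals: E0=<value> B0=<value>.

d₁ = [ln(V₀/D) + (r + σ²/2)T] / (σ√T)
   = [ln(215.2097/91.2090) + (0.0559 + 0.5·0.1239²)·0.5719] / (0.1239·√0.5719)
   = [0.858459 + 0.036359] / 0.093698 = 9.550002
d₂ = d₁ − σ√T = 9.550002 − 0.093698 = 9.456304
N(d₁) = 1.000000,  N(d₂) = 1.000000,  e^(−rT) = 0.968536
E₀ = V₀·N(d₁) − D·e^(−rT)·N(d₂)
   = 215.2097·1.000000 − 91.2090·0.968536·1.000000 = 126.870463
B₀ = V₀ − E₀ = 215.2097 − 126.870463 = 88.339237

E0=126.8705 B0=88.3392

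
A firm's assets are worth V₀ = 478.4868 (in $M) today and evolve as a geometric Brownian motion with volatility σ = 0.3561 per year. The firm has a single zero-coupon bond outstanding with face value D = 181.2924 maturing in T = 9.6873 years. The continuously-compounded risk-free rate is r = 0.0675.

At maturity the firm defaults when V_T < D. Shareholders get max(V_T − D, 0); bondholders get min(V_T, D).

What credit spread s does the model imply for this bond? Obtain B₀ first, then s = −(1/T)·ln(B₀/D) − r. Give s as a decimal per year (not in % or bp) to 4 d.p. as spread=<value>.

spread=0.0076

d₁ = [ln(V₀/D) + (r + σ²/2)T] / (σ√T)
   = [ln(478.4868/181.2924) + (0.0675 + 0.5·0.3561²)·9.6873] / (0.3561·√9.6873)
   = [0.970517 + 1.268102] / 1.108341 = 2.019794
d₂ = d₁ − σ√T = 2.019794 − 1.108341 = 0.911453
N(d₁) = 0.978298,  N(d₂) = 0.818972,  e^(−rT) = 0.520018
E₀ = V₀·N(d₁) − D·e^(−rT)·N(d₂)
   = 478.4868·0.978298 − 181.2924·0.520018·0.818972 = 390.893758
B₀ = V₀ − E₀ = 478.4868 − 390.893758 = 87.593042
spread = −(1/T)·ln(B₀/D) − r = −(1/9.6873)·ln(87.593042/181.2924) − 0.0675 = 0.00758900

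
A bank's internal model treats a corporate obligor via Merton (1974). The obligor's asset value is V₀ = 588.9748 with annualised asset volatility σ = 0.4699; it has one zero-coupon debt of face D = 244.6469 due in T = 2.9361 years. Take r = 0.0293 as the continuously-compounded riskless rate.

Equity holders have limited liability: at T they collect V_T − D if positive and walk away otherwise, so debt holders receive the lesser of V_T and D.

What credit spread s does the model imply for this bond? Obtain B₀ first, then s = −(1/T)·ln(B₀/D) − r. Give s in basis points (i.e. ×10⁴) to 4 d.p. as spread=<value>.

spread=245.6281

d₁ = [ln(V₀/D) + (r + σ²/2)T] / (σ√T)
   = [ln(588.9748/244.6469) + (0.0293 + 0.5·0.4699²)·2.9361] / (0.4699·√2.9361)
   = [0.878567 + 0.410182] / 0.805176 = 1.600581
d₂ = d₁ − σ√T = 1.600581 − 0.805176 = 0.795405
N(d₁) = 0.945265,  N(d₂) = 0.786811,  e^(−rT) = 0.917569
E₀ = V₀·N(d₁) − D·e^(−rT)·N(d₂)
   = 588.9748·0.945265 − 244.6469·0.917569·0.786811 = 380.113721
B₀ = V₀ − E₀ = 588.9748 − 380.113721 = 208.861079
spread = −(1/T)·ln(B₀/D) − r = −(1/2.9361)·ln(208.861079/244.6469) − 0.0293 = 0.02456281
in basis points: 0.02456281 × 10⁴ = 245.6281 bp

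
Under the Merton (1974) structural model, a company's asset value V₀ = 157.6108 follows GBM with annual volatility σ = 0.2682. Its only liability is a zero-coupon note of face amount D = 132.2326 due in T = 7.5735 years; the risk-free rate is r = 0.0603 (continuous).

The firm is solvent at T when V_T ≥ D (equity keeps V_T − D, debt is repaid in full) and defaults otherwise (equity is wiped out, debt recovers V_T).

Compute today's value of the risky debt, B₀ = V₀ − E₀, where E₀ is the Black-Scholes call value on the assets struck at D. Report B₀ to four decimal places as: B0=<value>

B0=74.9079

d₁ = [ln(V₀/D) + (r + σ²/2)T] / (σ√T)
   = [ln(157.6108/132.2326) + (0.0603 + 0.5·0.2682²)·7.5735] / (0.2682·√7.5735)
   = [0.175566 + 0.729068] / 0.738086 = 1.225648
d₂ = d₁ − σ√T = 1.225648 − 0.738086 = 0.487562
N(d₁) = 0.889834,  N(d₂) = 0.687070,  e^(−rT) = 0.633382
E₀ = V₀·N(d₁) − D·e^(−rT)·N(d₂)
   = 157.6108·0.889834 − 132.2326·0.633382·0.687070 = 82.702865
B₀ = V₀ − E₀ = 157.6108 − 82.702865 = 74.907935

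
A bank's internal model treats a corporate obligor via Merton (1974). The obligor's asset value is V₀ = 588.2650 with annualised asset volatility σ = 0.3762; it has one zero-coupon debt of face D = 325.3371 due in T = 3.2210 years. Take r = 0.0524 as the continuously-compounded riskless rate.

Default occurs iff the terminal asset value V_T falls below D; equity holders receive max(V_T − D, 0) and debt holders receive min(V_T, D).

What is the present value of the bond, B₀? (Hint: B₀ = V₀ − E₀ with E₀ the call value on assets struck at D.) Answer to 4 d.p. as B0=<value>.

d₁ = [ln(V₀/D) + (r + σ²/2)T] / (σ√T)
   = [ln(588.2650/325.3371) + (0.0524 + 0.5·0.3762²)·3.2210] / (0.3762·√3.2210)
   = [0.592316 + 0.396709] / 0.675172 = 1.464849
d₂ = d₁ − σ√T = 1.464849 − 0.675172 = 0.789677
N(d₁) = 0.928519,  N(d₂) = 0.785142,  e^(−rT) = 0.844694
E₀ = V₀·N(d₁) − D·e^(−rT)·N(d₂)
   = 588.2650·0.928519 − 325.3371·0.844694·0.785142 = 330.450017
B₀ = V₀ − E₀ = 588.2650 − 330.450017 = 257.814983

B0=257.8150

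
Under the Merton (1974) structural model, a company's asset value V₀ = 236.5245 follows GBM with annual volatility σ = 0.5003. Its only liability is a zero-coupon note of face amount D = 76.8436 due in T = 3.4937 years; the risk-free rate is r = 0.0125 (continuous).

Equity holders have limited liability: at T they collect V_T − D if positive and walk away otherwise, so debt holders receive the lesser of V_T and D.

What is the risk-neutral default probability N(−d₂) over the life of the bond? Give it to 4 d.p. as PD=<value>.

PD=0.2173

d₁ = [ln(V₀/D) + (r + σ²/2)T] / (σ√T)
   = [ln(236.5245/76.8436) + (0.0125 + 0.5·0.5003²)·3.4937] / (0.5003·√3.4937)
   = [1.124280 + 0.480908] / 0.935133 = 1.716534
d₂ = d₁ − σ√T = 1.716534 − 0.935133 = 0.781401
risk-neutral PD = N(−d₂) = N(-0.781401) = 0.217283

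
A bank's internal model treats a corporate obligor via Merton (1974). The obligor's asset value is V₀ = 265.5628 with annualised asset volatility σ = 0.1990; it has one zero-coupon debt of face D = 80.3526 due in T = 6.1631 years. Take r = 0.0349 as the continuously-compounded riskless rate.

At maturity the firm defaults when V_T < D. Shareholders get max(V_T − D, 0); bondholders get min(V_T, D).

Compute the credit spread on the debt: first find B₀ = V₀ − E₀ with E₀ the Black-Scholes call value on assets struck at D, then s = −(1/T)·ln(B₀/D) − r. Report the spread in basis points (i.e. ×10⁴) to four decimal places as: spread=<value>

d₁ = [ln(V₀/D) + (r + σ²/2)T] / (σ√T)
   = [ln(265.5628/80.3526) + (0.0349 + 0.5·0.1990²)·6.1631] / (0.1990·√6.1631)
   = [1.195427 + 0.337125] / 0.494029 = 3.102147
d₂ = d₁ − σ√T = 3.102147 − 0.494029 = 2.608118
N(d₁) = 0.999039,  N(d₂) = 0.995448,  e^(−rT) = 0.806467
E₀ = V₀·N(d₁) − D·e^(−rT)·N(d₂)
   = 265.5628·0.999039 − 80.3526·0.806467·0.995448 = 200.800952
B₀ = V₀ − E₀ = 265.5628 − 200.800952 = 64.761848
spread = −(1/T)·ln(B₀/D) − r = −(1/6.1631)·ln(64.761848/80.3526) − 0.0349 = 0.00009989
in basis points: 0.00009989 × 10⁴ = 0.9989 bp

spread=0.9989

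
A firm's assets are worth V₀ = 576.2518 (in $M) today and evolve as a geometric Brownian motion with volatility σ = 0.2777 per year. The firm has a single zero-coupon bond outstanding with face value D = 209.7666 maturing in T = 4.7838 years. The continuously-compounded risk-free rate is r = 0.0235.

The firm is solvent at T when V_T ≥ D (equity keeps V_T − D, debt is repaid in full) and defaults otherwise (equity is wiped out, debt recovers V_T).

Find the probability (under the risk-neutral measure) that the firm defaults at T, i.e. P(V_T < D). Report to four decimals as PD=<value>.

d₁ = [ln(V₀/D) + (r + σ²/2)T] / (σ√T)
   = [ln(576.2518/209.7666) + (0.0235 + 0.5·0.2777²)·4.7838] / (0.2777·√4.7838)
   = [1.010549 + 0.296876] / 0.607383 = 2.152556
d₂ = d₁ − σ√T = 2.152556 − 0.607383 = 1.545174
risk-neutral PD = N(−d₂) = N(-1.545174) = 0.061152

PD=0.0612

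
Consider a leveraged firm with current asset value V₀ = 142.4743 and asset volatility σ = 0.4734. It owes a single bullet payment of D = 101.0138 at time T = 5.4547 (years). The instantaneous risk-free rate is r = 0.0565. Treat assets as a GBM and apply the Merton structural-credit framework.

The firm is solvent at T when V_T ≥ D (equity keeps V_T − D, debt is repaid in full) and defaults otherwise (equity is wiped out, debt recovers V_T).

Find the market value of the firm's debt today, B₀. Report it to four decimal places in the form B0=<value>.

d₁ = [ln(V₀/D) + (r + σ²/2)T] / (σ√T)
   = [ln(142.4743/101.0138) + (0.0565 + 0.5·0.4734²)·5.4547] / (0.4734·√5.4547)
   = [0.343904 + 0.919410] / 1.105640 = 1.142610
d₂ = d₁ − σ√T = 1.142610 − 1.105640 = 0.036970
N(d₁) = 0.873400,  N(d₂) = 0.514745,  e^(−rT) = 0.734775
E₀ = V₀·N(d₁) − D·e^(−rT)·N(d₂)
   = 142.4743·0.873400 − 101.0138·0.734775·0.514745 = 86.231338
B₀ = V₀ − E₀ = 142.4743 − 86.231338 = 56.242962

B0=56.2430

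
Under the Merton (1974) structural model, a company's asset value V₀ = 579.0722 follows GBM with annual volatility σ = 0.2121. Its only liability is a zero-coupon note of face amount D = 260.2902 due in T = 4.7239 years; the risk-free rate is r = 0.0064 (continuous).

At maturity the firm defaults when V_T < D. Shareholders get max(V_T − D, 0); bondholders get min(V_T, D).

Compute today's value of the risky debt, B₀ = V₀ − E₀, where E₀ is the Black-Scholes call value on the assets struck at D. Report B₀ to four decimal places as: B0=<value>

d₁ = [ln(V₀/D) + (r + σ²/2)T] / (σ√T)
   = [ln(579.0722/260.2902) + (0.0064 + 0.5·0.2121²)·4.7239] / (0.2121·√4.7239)
   = [0.799630 + 0.136489] / 0.460989 = 2.030672
d₂ = d₁ − σ√T = 2.030672 − 0.460989 = 1.569683
N(d₁) = 0.978856,  N(d₂) = 0.941756,  e^(−rT) = 0.970219
E₀ = V₀·N(d₁) − D·e^(−rT)·N(d₂)
   = 579.0722·0.978856 − 260.2902·0.970219·0.941756 = 328.998578
B₀ = V₀ − E₀ = 579.0722 − 328.998578 = 250.073622

B0=250.0736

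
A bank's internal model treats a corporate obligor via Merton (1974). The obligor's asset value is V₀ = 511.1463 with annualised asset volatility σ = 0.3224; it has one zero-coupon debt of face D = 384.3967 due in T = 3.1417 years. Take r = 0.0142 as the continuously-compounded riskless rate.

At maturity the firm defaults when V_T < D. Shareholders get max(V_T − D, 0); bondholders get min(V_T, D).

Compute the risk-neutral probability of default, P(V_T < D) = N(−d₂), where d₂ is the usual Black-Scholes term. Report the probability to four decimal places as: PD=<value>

d₁ = [ln(V₀/D) + (r + σ²/2)T] / (σ√T)
   = [ln(511.1463/384.3967) + (0.0142 + 0.5·0.3224²)·3.1417] / (0.3224·√3.1417)
   = [0.284981 + 0.207889] / 0.571449 = 0.862492
d₂ = d₁ − σ√T = 0.862492 − 0.571449 = 0.291043
risk-neutral PD = N(−d₂) = N(-0.291043) = 0.385509

PD=0.3855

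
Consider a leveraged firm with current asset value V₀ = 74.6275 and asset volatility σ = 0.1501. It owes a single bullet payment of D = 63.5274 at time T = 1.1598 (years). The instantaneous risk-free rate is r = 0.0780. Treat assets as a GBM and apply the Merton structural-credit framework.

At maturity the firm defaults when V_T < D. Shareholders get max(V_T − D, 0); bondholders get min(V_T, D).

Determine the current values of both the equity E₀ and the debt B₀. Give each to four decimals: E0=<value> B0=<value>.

E0=16.8683 B0=57.7592

d₁ = [ln(V₀/D) + (r + σ²/2)T] / (σ√T)
   = [ln(74.6275/63.5274) + (0.0780 + 0.5·0.1501²)·1.1598] / (0.1501·√1.1598)
   = [0.161038 + 0.103530] / 0.161649 = 1.636681
d₂ = d₁ − σ√T = 1.636681 − 0.161649 = 1.475032
N(d₁) = 0.949151,  N(d₂) = 0.929898,  e^(−rT) = 0.913507
E₀ = V₀·N(d₁) − D·e^(−rT)·N(d₂)
   = 74.6275·0.949151 − 63.5274·0.913507·0.929898 = 16.868288
B₀ = V₀ − E₀ = 74.6275 − 16.868288 = 57.759212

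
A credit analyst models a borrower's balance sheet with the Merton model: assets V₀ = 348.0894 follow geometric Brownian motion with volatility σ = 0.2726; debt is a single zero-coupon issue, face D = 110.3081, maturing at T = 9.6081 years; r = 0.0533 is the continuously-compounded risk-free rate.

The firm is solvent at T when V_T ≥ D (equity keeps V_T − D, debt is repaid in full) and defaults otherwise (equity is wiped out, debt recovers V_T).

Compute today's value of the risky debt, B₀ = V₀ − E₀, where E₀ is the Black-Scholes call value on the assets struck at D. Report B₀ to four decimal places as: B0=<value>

B0=64.9888

d₁ = [ln(V₀/D) + (r + σ²/2)T] / (σ√T)
   = [ln(348.0894/110.3081) + (0.0533 + 0.5·0.2726²)·9.6081] / (0.2726·√9.6081)
   = [1.149182 + 0.869104] / 0.844976 = 2.388571
d₂ = d₁ − σ√T = 2.388571 − 0.844976 = 1.543595
N(d₁) = 0.991543,  N(d₂) = 0.938657,  e^(−rT) = 0.599229
E₀ = V₀·N(d₁) − D·e^(−rT)·N(d₂)
   = 348.0894·0.991543 − 110.3081·0.599229·0.938657 = 283.100586
B₀ = V₀ − E₀ = 348.0894 − 283.100586 = 64.988814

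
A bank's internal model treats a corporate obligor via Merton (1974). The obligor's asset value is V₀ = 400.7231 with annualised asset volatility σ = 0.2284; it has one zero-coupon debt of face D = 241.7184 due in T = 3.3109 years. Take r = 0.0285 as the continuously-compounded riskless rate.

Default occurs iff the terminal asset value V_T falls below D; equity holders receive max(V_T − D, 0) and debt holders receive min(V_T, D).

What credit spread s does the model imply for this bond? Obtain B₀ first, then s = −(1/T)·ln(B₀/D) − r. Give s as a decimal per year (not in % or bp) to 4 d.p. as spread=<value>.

d₁ = [ln(V₀/D) + (r + σ²/2)T] / (σ√T)
   = [ln(400.7231/241.7184) + (0.0285 + 0.5·0.2284²)·3.3109] / (0.2284·√3.3109)
   = [0.505497 + 0.180720] / 0.415594 = 1.651172
d₂ = d₁ − σ√T = 1.651172 − 0.415594 = 1.235578
N(d₁) = 0.950648,  N(d₂) = 0.891692,  e^(−rT) = 0.909955
E₀ = V₀·N(d₁) − D·e^(−rT)·N(d₂)
   = 400.7231·0.950648 − 241.7184·0.909955·0.891692 = 184.816548
B₀ = V₀ − E₀ = 400.7231 − 184.816548 = 215.906552
spread = −(1/T)·ln(B₀/D) − r = −(1/3.3109)·ln(215.906552/241.7184) − 0.0285 = 0.00560786

spread=0.0056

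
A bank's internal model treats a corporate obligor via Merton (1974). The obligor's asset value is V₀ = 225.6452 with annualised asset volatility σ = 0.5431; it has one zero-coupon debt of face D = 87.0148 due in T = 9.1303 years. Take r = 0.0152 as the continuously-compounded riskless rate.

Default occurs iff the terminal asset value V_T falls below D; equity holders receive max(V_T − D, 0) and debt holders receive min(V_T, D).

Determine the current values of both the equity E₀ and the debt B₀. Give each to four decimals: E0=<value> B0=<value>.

d₁ = [ln(V₀/D) + (r + σ²/2)T] / (σ√T)
   = [ln(225.6452/87.0148) + (0.0152 + 0.5·0.5431²)·9.1303] / (0.5431·√9.1303)
   = [0.952886 + 1.485306] / 1.641052 = 1.485749
d₂ = d₁ − σ√T = 1.485749 − 1.641052 = -0.155303
N(d₁) = 0.931327,  N(d₂) = 0.438291,  e^(−rT) = 0.870419
E₀ = V₀·N(d₁) − D·e^(−rT)·N(d₂)
   = 225.6452·0.931327 − 87.0148·0.870419·0.438291 = 176.953633
B₀ = V₀ − E₀ = 225.6452 − 176.953633 = 48.691567

E0=176.9536 B0=48.6916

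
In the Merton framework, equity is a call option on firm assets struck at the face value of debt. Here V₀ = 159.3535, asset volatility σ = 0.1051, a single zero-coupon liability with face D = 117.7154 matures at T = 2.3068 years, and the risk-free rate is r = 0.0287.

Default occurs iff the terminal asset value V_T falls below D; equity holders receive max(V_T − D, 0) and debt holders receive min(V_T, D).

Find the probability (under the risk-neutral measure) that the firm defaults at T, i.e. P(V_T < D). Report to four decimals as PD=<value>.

PD=0.0128

d₁ = [ln(V₀/D) + (r + σ²/2)T] / (σ√T)
   = [ln(159.3535/117.7154) + (0.0287 + 0.5·0.1051²)·2.3068] / (0.1051·√2.3068)
   = [0.302855 + 0.078946] / 0.159627 = 2.391824
d₂ = d₁ − σ√T = 2.391824 − 0.159627 = 2.232196
risk-neutral PD = N(−d₂) = N(-2.232196) = 0.012801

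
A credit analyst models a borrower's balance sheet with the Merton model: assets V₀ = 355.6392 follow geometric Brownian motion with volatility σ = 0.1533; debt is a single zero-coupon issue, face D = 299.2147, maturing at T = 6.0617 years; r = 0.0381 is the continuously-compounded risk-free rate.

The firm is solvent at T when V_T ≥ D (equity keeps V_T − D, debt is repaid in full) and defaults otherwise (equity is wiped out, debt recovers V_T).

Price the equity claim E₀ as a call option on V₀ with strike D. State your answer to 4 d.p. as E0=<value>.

E0=126.0278

d₁ = [ln(V₀/D) + (r + σ²/2)T] / (σ√T)
   = [ln(355.6392/299.2147) + (0.0381 + 0.5·0.1533²)·6.0617] / (0.1533·√6.0617)
   = [0.172755 + 0.302178] / 0.377433 = 1.258328
d₂ = d₁ − σ√T = 1.258328 − 0.377433 = 0.880895
N(d₁) = 0.895863,  N(d₂) = 0.810813,  e^(−rT) = 0.793779
E₀ = V₀·N(d₁) − D·e^(−rT)·N(d₂)
   = 355.6392·0.895863 − 299.2147·0.793779·0.810813 = 126.027835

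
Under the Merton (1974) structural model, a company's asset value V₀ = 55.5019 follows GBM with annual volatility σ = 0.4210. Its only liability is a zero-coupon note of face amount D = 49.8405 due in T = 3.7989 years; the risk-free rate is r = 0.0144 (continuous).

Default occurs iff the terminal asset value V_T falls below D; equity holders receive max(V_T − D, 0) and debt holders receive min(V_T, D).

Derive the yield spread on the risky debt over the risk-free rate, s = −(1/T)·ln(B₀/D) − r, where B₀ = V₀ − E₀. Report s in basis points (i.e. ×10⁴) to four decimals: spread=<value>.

d₁ = [ln(V₀/D) + (r + σ²/2)T] / (σ√T)
   = [ln(55.5019/49.8405) + (0.0144 + 0.5·0.4210²)·3.7989] / (0.4210·√3.7989)
   = [0.107589 + 0.391365] / 0.820561 = 0.608064
d₂ = d₁ − σ√T = 0.608064 − 0.820561 = -0.212497
N(d₁) = 0.728428,  N(d₂) = 0.415860,  e^(−rT) = 0.946765
E₀ = V₀·N(d₁) − D·e^(−rT)·N(d₂)
   = 55.5019·0.728428 − 49.8405·0.946765·0.415860 = 20.805841
B₀ = V₀ − E₀ = 55.5019 − 20.805841 = 34.696059
spread = −(1/T)·ln(B₀/D) − r = −(1/3.7989)·ln(34.696059/49.8405) − 0.0144 = 0.08094386
in basis points: 0.08094386 × 10⁴ = 809.4386 bp

spread=809.4386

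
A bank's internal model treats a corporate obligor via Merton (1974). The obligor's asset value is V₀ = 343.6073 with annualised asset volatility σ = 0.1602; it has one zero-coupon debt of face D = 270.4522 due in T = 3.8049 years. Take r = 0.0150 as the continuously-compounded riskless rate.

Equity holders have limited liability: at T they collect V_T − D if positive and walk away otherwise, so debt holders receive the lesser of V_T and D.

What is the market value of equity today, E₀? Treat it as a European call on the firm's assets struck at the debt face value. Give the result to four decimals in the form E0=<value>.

E0=96.5900

d₁ = [ln(V₀/D) + (r + σ²/2)T] / (σ√T)
   = [ln(343.6073/270.4522) + (0.0150 + 0.5·0.1602²)·3.8049] / (0.1602·√3.8049)
   = [0.239404 + 0.105898] / 0.312489 = 1.105007
d₂ = d₁ − σ√T = 1.105007 − 0.312489 = 0.792519
N(d₁) = 0.865422,  N(d₂) = 0.785971,  e^(−rT) = 0.944525
E₀ = V₀·N(d₁) − D·e^(−rT)·N(d₂)
   = 343.6073·0.865422 − 270.4522·0.944525·0.785971 = 96.589955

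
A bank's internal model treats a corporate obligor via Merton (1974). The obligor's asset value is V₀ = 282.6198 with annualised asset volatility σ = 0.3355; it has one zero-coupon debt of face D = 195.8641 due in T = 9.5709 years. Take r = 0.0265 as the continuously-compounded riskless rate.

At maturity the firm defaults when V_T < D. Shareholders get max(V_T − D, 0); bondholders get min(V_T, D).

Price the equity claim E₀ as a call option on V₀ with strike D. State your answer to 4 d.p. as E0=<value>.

E0=164.5323

d₁ = [ln(V₀/D) + (r + σ²/2)T] / (σ√T)
   = [ln(282.6198/195.8641) + (0.0265 + 0.5·0.3355²)·9.5709] / (0.3355·√9.5709)
   = [0.366681 + 0.792280] / 1.037932 = 1.116607
d₂ = d₁ − σ√T = 1.116607 − 1.037932 = 0.078675
N(d₁) = 0.867919,  N(d₂) = 0.531354,  e^(−rT) = 0.775980
E₀ = V₀·N(d₁) − D·e^(−rT)·N(d₂)
   = 282.6198·0.867919 − 195.8641·0.775980·0.531354 = 164.532299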